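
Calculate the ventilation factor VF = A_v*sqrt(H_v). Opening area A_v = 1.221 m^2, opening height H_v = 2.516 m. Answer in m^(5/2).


sqrt(H_v) = 1.5862
VF = 1.221 * 1.5862 = 1.9367 m^(5/2)

1.9367 m^(5/2)


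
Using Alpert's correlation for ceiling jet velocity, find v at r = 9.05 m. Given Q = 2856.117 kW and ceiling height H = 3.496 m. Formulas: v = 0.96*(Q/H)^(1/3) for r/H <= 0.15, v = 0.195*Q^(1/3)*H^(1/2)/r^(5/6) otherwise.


r/H = 9.05 / 3.496 = 2.5887
r/H > 0.15, so v = 0.195*Q^(1/3)*H^(1/2)/r^(5/6)
Q^(1/3) = 14.188
H^(1/2) = 1.8698
r^(5/6) = 6.2691
v = 0.195 * 14.188 * 1.8698 / 6.2691 = 0.82516 m/s

0.82516 m/s


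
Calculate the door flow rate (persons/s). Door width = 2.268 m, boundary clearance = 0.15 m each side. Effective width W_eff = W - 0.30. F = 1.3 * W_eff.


W_eff = 2.268 - 0.30 = 1.968 m
F = 1.3 * 1.968 = 2.5584 persons/s

2.5584 persons/s


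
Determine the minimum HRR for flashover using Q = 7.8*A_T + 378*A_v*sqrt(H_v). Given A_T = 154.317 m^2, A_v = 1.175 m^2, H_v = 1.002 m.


7.8*A_T = 1203.7
sqrt(H_v) = 1.0010
378*A_v*sqrt(H_v) = 444.59
Q = 1203.7 + 444.59 = 1648.3 kW

1648.3 kW


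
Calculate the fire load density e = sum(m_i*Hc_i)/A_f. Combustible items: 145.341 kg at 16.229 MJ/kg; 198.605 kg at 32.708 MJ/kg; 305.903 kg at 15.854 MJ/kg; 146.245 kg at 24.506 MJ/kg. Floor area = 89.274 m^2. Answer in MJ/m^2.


Total energy = 145.341*16.229 + 198.605*32.708 + 305.903*15.854 + 146.245*24.506
= 2358.739 + 6495.972 + 4849.786 + 3583.880
= 17288.38 MJ
e = 17288.38 / 89.274 = 193.66 MJ/m^2

193.66 MJ/m^2


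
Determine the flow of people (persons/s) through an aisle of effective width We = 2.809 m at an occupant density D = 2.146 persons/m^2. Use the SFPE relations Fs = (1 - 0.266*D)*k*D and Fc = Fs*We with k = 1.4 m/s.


1 - 0.266*D = 1 - 0.266*2.146 = 0.42916
Fs = 0.42916 * 1.4 * 2.146 = 1.2894 persons/(s*m)
Fc = 1.2894 * 2.809 = 3.6219 persons/s

3.6219 persons/s


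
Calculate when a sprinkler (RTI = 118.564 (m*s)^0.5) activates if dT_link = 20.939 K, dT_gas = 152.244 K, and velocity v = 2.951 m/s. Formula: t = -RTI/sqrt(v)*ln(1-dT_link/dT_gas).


dT_link/dT_gas = 0.13754
ln(1 - 0.13754) = -0.14796
t = -118.564 / sqrt(2.951) * -0.14796 = 10.212 s

10.212 s


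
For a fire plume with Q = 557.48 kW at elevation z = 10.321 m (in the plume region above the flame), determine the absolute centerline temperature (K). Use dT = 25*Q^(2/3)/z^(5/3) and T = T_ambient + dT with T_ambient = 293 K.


Q^(2/3) = 67.736
z^(5/3) = 48.926
dT = 25 * 67.736 / 48.926 = 34.612 K
T = 293 + 34.612 = 327.61 K

327.61 K


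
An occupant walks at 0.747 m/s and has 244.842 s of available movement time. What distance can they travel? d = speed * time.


d = 0.747 * 244.842 = 182.90 m

182.90 m


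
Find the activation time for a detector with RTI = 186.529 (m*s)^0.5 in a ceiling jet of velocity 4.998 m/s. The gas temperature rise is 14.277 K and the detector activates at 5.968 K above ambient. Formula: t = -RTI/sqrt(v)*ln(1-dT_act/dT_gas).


dT_act/dT_gas = 0.41801
ln(1 - 0.41801) = -0.54131
t = -186.529 / sqrt(4.998) * -0.54131 = 45.164 s

45.164 s


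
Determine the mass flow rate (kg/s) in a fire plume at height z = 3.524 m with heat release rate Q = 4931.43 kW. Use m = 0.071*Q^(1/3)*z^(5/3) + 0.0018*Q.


Q^(1/3) = 17.021
z^(5/3) = 8.1607
First term = 0.071 * 17.021 * 8.1607 = 9.8622
Second term = 0.0018 * 4931.43 = 8.8766
m = 18.739 kg/s

18.739 kg/s


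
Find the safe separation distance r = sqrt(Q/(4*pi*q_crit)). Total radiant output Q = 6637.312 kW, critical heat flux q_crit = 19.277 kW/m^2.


4*pi*q_crit = 242.24
Q/(4*pi*q_crit) = 27.400
r = sqrt(27.400) = 5.2345 m

5.2345 m


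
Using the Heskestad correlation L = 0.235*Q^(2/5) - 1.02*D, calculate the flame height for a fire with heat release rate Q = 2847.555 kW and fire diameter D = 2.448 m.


Q^(2/5) = 24.087
0.235 * Q^(2/5) = 5.6605
1.02 * D = 2.4970
L = 3.1636 m

3.1636 m


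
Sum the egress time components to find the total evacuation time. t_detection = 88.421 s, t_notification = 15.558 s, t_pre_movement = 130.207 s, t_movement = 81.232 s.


Total = 88.421 + 15.558 + 130.207 + 81.232 = 315.418 s

315.418 s


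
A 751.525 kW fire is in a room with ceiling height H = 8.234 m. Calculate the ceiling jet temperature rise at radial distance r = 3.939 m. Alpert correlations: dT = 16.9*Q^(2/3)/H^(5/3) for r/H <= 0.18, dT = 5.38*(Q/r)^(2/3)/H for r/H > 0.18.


r/H = 3.939 / 8.234 = 0.47838
r/H > 0.18, so dT = 5.38*(Q/r)^(2/3)/H
Q/r = 190.79
(Q/r)^(2/3) = 33.141
dT = 5.38 * 33.141 / 8.234 = 21.654 K

21.654 K


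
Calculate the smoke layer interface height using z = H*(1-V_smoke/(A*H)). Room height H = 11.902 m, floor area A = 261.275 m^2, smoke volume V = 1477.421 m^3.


V/(A*H) = 0.47510
1 - 0.47510 = 0.52490
z = 11.902 * 0.52490 = 6.2473 m

6.2473 m


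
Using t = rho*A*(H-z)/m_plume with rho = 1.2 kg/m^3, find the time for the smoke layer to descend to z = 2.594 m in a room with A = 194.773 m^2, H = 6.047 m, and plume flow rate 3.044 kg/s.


H - z = 3.453 m
t = 1.2 * 194.773 * 3.453 / 3.044 = 265.13 s

265.13 s


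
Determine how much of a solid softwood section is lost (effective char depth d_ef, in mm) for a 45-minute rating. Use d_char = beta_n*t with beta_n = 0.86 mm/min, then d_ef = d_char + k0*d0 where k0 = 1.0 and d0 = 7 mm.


d_char = 0.86 * 45 = 38.7 mm
d_ef = 38.7 + 1.0*7 = 45.7 mm

45.7 mm


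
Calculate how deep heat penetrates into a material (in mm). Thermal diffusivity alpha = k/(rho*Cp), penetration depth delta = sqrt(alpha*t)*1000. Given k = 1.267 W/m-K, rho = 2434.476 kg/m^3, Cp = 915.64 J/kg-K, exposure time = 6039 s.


alpha = 1.267 / (2434.476 * 915.64) = 5.6839e-07 m^2/s
alpha * t = 0.0034325
delta = sqrt(0.0034325) * 1000 = 58.588 mm

58.588 mm


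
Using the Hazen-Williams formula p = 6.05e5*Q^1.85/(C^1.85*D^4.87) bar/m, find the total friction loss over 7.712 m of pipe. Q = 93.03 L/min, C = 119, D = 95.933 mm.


Q^1.85 = 4384.8
C^1.85 = 6914.5
D^4.87 = 4.4894e+09
p/m = 8.5460e-05 bar/m
p_total = 8.5460e-05 * 7.712 = 0.00065907 bar

0.00065907 bar


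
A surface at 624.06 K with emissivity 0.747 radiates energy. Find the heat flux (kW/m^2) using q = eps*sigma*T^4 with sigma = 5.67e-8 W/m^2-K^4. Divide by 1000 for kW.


T^4 = 1.5167e+11
q = 0.747 * 5.67e-8 * 1.5167e+11 / 1000 = 6.4241 kW/m^2

6.4241 kW/m^2


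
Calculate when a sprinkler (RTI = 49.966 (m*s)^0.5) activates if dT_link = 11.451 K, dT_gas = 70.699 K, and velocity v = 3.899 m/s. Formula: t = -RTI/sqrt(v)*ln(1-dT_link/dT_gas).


dT_link/dT_gas = 0.16197
ln(1 - 0.16197) = -0.17670
t = -49.966 / sqrt(3.899) * -0.17670 = 4.4713 s

4.4713 s


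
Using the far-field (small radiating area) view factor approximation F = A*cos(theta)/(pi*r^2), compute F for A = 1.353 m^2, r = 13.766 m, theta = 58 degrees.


cos(58 deg) = 0.52992
pi*r^2 = 595.34
F = 1.353 * 0.52992 / 595.34 = 0.0012043

0.0012043


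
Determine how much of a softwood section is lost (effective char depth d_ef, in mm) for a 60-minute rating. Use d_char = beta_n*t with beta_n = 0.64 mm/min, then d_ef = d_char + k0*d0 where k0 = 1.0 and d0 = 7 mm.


d_char = 0.64 * 60 = 38.4 mm
d_ef = 38.4 + 1.0*7 = 45.4 mm

45.4 mm


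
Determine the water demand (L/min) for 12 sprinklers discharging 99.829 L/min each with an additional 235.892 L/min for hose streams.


Sprinkler demand = 12 * 99.829 = 1197.948 L/min
Total = 1197.948 + 235.892 = 1433.84 L/min

1433.84 L/min


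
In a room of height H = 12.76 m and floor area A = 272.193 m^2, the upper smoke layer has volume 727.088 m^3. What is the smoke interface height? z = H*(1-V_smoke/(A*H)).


V/(A*H) = 0.20934
1 - 0.20934 = 0.79066
z = 12.76 * 0.79066 = 10.089 m

10.089 m


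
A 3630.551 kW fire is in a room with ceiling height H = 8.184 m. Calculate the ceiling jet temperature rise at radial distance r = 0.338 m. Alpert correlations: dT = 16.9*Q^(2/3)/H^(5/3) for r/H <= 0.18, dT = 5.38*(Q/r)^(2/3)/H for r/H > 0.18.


r/H = 0.338 / 8.184 = 0.041300
r/H <= 0.18, so dT = 16.9*Q^(2/3)/H^(5/3)
Q^(2/3) = 236.22
H^(5/3) = 33.236
dT = 16.9 * 236.22 / 33.236 = 120.11 K

120.11 K


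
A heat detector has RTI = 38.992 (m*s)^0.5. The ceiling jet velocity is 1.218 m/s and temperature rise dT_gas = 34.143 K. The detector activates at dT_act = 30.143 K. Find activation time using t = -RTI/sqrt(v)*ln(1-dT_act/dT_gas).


dT_act/dT_gas = 0.88285
ln(1 - 0.88285) = -2.1443
t = -38.992 / sqrt(1.218) * -2.1443 = 75.758 s

75.758 s


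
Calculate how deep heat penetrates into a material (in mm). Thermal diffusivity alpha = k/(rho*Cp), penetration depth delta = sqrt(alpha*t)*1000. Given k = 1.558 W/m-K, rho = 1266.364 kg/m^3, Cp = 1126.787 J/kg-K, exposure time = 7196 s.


alpha = 1.558 / (1266.364 * 1126.787) = 1.0919e-06 m^2/s
alpha * t = 0.0078570
delta = sqrt(0.0078570) * 1000 = 88.640 mm

88.640 mm


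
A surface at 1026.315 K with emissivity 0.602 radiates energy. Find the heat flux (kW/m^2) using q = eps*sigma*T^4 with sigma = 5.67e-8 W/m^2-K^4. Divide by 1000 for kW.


T^4 = 1.1095e+12
q = 0.602 * 5.67e-8 * 1.1095e+12 / 1000 = 37.871 kW/m^2

37.871 kW/m^2


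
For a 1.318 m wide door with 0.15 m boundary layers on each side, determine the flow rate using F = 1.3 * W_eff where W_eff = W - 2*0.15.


W_eff = 1.318 - 0.30 = 1.018 m
F = 1.3 * 1.018 = 1.3234 persons/s

1.3234 persons/s


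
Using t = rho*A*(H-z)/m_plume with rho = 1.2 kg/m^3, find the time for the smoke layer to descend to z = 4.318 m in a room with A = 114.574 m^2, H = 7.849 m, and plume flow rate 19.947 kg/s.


H - z = 3.531 m
t = 1.2 * 114.574 * 3.531 / 19.947 = 24.338 s

24.338 s


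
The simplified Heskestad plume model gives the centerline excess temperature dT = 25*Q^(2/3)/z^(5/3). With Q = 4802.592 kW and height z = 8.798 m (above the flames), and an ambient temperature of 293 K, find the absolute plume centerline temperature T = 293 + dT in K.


Q^(2/3) = 284.65
z^(5/3) = 37.495
dT = 25 * 284.65 / 37.495 = 189.79 K
T = 293 + 189.79 = 482.79 K

482.79 K


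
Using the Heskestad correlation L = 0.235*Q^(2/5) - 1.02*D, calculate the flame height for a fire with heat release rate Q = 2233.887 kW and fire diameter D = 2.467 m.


Q^(2/5) = 21.859
0.235 * Q^(2/5) = 5.1368
1.02 * D = 2.5163
L = 2.6205 m

2.6205 m


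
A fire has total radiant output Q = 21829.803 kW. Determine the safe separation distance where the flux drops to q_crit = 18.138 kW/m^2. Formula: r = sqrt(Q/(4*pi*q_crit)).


4*pi*q_crit = 227.93
Q/(4*pi*q_crit) = 95.775
r = sqrt(95.775) = 9.7865 m

9.7865 m


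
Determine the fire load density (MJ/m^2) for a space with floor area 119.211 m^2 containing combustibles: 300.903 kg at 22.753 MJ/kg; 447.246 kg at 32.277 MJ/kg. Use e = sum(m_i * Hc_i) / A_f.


Total energy = 300.903*22.753 + 447.246*32.277
= 6846.446 + 14435.76
= 21282.21 MJ
e = 21282.21 / 119.211 = 178.53 MJ/m^2

178.53 MJ/m^2


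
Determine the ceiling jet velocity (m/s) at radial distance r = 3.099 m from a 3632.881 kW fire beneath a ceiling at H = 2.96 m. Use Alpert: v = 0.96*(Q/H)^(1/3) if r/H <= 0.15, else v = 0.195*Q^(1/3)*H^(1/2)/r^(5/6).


r/H = 3.099 / 2.96 = 1.0470
r/H > 0.15, so v = 0.195*Q^(1/3)*H^(1/2)/r^(5/6)
Q^(1/3) = 15.373
H^(1/2) = 1.7205
r^(5/6) = 2.5666
v = 0.195 * 15.373 * 1.7205 / 2.5666 = 2.0095 m/s

2.0095 m/s


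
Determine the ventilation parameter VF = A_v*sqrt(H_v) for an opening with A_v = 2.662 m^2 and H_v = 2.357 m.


sqrt(H_v) = 1.5353
VF = 2.662 * 1.5353 = 4.0868 m^(5/2)

4.0868 m^(5/2)


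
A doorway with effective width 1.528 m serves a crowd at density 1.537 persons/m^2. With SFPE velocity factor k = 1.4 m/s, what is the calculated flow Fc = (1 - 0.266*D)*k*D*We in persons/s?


1 - 0.266*D = 1 - 0.266*1.537 = 0.59116
Fs = 0.59116 * 1.4 * 1.537 = 1.2721 persons/(s*m)
Fc = 1.2721 * 1.528 = 1.9437 persons/s

1.9437 persons/s


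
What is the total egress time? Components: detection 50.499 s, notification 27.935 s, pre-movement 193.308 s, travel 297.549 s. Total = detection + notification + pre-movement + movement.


Total = 50.499 + 27.935 + 193.308 + 297.549 = 569.291 s

569.291 s


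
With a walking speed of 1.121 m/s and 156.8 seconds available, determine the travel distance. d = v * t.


d = 1.121 * 156.8 = 175.77 m

175.77 m


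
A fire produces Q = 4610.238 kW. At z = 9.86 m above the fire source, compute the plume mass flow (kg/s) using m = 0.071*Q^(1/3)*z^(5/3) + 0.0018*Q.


Q^(1/3) = 16.643
z^(5/3) = 45.338
First term = 0.071 * 16.643 * 45.338 = 53.575
Second term = 0.0018 * 4610.238 = 8.2984
m = 61.873 kg/s

61.873 kg/s


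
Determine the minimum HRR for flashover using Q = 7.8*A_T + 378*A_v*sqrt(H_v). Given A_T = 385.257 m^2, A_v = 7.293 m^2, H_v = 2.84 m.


7.8*A_T = 3005.0
sqrt(H_v) = 1.6852
378*A_v*sqrt(H_v) = 4645.8
Q = 3005.0 + 4645.8 = 7650.8 kW

7650.8 kW


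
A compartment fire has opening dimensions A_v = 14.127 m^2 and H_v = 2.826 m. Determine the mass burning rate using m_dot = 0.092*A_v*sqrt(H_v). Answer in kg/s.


sqrt(H_v) = 1.6811
m_dot = 0.092 * 14.127 * 1.6811 = 2.1849 kg/s

2.1849 kg/s


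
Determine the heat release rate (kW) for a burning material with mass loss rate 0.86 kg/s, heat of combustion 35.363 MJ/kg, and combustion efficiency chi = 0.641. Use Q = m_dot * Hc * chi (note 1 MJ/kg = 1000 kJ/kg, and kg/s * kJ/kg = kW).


Hc = 35.363 MJ/kg = 35.363 * 1000 kJ/kg = 35363 kJ/kg
Q = 0.86 kg/s * 35363 kJ/kg * 0.641 = 19494 kW

19494 kW


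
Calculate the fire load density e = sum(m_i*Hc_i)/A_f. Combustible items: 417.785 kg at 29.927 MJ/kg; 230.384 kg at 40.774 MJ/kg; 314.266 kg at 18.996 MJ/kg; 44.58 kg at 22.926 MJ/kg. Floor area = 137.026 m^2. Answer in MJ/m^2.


Total energy = 417.785*29.927 + 230.384*40.774 + 314.266*18.996 + 44.58*22.926
= 12503.05 + 9393.677 + 5969.797 + 1022.041
= 28888.57 MJ
e = 28888.57 / 137.026 = 210.83 MJ/m^2

210.83 MJ/m^2


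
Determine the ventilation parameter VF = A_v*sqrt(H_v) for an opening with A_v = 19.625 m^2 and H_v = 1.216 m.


sqrt(H_v) = 1.1027
VF = 19.625 * 1.1027 = 21.641 m^(5/2)

21.641 m^(5/2)


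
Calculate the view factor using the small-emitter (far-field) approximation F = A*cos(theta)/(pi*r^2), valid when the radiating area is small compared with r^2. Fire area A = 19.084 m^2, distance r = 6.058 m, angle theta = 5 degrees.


cos(5 deg) = 0.99619
pi*r^2 = 115.29
F = 19.084 * 0.99619 / 115.29 = 0.16489

0.16489


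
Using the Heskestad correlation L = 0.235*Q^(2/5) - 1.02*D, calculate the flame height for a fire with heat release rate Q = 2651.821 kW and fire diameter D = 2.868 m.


Q^(2/5) = 23.411
0.235 * Q^(2/5) = 5.5016
1.02 * D = 2.9254
L = 2.5762 m

2.5762 m


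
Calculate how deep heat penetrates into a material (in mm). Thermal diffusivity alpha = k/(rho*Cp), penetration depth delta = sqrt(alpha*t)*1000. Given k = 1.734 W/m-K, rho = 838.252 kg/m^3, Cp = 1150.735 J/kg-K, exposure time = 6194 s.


alpha = 1.734 / (838.252 * 1150.735) = 1.7976e-06 m^2/s
alpha * t = 0.011134
delta = sqrt(0.011134) * 1000 = 105.52 mm

105.52 mm


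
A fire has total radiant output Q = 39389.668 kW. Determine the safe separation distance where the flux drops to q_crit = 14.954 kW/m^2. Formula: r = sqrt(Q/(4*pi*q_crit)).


4*pi*q_crit = 187.92
Q/(4*pi*q_crit) = 209.61
r = sqrt(209.61) = 14.478 m

14.478 m


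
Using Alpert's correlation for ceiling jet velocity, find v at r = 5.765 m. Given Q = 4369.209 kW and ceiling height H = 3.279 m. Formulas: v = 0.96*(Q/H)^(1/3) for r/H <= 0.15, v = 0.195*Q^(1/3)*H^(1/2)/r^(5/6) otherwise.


r/H = 5.765 / 3.279 = 1.7582
r/H > 0.15, so v = 0.195*Q^(1/3)*H^(1/2)/r^(5/6)
Q^(1/3) = 16.348
H^(1/2) = 1.8108
r^(5/6) = 4.3053
v = 0.195 * 16.348 * 1.8108 / 4.3053 = 1.3408 m/s

1.3408 m/s


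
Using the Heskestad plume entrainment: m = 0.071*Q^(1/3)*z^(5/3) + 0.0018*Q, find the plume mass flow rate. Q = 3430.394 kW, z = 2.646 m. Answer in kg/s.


Q^(1/3) = 15.082
z^(5/3) = 5.0619
First term = 0.071 * 15.082 * 5.0619 = 5.4203
Second term = 0.0018 * 3430.394 = 6.1747
m = 11.595 kg/s

11.595 kg/s


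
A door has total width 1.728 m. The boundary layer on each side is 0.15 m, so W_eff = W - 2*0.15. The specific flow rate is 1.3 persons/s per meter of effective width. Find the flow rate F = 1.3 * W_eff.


W_eff = 1.728 - 0.30 = 1.428 m
F = 1.3 * 1.428 = 1.8564 persons/s

1.8564 persons/s


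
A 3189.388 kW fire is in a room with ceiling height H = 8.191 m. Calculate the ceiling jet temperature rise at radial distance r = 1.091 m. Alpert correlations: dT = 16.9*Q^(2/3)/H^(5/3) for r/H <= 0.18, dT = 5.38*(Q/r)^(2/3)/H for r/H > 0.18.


r/H = 1.091 / 8.191 = 0.13319
r/H <= 0.18, so dT = 16.9*Q^(2/3)/H^(5/3)
Q^(2/3) = 216.67
H^(5/3) = 33.283
dT = 16.9 * 216.67 / 33.283 = 110.02 K

110.02 K


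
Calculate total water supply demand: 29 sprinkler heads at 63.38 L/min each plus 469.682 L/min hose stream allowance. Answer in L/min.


Sprinkler demand = 29 * 63.38 = 1838.02 L/min
Total = 1838.02 + 469.682 = 2307.702 L/min

2307.702 L/min


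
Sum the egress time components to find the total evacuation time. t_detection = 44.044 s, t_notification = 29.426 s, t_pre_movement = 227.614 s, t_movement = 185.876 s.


Total = 44.044 + 29.426 + 227.614 + 185.876 = 486.96 s

486.96 s


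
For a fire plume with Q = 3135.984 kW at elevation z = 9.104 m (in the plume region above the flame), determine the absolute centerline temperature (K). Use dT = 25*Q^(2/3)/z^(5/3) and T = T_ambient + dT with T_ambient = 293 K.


Q^(2/3) = 214.25
z^(5/3) = 39.694
dT = 25 * 214.25 / 39.694 = 134.94 K
T = 293 + 134.94 = 427.94 K

427.94 K


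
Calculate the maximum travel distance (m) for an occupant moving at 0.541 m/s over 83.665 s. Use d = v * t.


d = 0.541 * 83.665 = 45.263 m

45.263 m


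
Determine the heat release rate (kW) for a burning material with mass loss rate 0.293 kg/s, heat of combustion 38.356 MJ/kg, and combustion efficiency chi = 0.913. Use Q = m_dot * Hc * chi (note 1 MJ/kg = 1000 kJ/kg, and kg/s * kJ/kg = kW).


Hc = 38.356 MJ/kg = 38.356 * 1000 kJ/kg = 38356 kJ/kg
Q = 0.293 kg/s * 38356 kJ/kg * 0.913 = 10261 kW

10261 kW


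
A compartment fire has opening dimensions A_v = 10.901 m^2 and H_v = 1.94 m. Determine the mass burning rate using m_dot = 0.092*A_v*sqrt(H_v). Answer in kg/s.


sqrt(H_v) = 1.3928
m_dot = 0.092 * 10.901 * 1.3928 = 1.3969 kg/s

1.3969 kg/s


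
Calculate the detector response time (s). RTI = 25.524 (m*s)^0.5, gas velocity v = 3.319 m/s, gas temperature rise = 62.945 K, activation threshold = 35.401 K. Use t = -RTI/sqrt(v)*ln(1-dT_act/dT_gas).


dT_act/dT_gas = 0.56241
ln(1 - 0.56241) = -0.82648
t = -25.524 / sqrt(3.319) * -0.82648 = 11.579 s

11.579 s


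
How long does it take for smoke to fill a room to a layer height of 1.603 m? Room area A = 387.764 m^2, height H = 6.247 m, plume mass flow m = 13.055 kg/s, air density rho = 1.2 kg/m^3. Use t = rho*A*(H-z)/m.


H - z = 4.644 m
t = 1.2 * 387.764 * 4.644 / 13.055 = 165.53 s

165.53 s


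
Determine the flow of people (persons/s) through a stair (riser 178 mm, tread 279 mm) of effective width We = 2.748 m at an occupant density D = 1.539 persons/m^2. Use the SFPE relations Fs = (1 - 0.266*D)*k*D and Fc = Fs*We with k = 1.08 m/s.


1 - 0.266*D = 1 - 0.266*1.539 = 0.59063
Fs = 0.59063 * 1.08 * 1.539 = 0.98169 persons/(s*m)
Fc = 0.98169 * 2.748 = 2.6977 persons/s

2.6977 persons/s


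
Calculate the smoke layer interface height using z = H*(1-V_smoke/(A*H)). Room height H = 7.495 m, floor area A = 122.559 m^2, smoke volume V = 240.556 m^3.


V/(A*H) = 0.26188
1 - 0.26188 = 0.73812
z = 7.495 * 0.73812 = 5.5322 m

5.5322 m


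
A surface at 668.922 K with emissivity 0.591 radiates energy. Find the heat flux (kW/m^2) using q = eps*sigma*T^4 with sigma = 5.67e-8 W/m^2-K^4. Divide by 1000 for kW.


T^4 = 2.0022e+11
q = 0.591 * 5.67e-8 * 2.0022e+11 / 1000 = 6.7092 kW/m^2

6.7092 kW/m^2


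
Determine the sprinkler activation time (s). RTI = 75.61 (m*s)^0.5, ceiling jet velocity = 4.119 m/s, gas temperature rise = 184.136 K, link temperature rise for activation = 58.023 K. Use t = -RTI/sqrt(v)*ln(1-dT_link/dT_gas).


dT_link/dT_gas = 0.31511
ln(1 - 0.31511) = -0.37850
t = -75.61 / sqrt(4.119) * -0.37850 = 14.101 s

14.101 s


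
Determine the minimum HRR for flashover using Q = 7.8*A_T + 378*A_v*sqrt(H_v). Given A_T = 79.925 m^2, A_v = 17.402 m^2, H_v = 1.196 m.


7.8*A_T = 623.415
sqrt(H_v) = 1.0936
378*A_v*sqrt(H_v) = 7193.8
Q = 623.415 + 7193.8 = 7817.2 kW

7817.2 kW


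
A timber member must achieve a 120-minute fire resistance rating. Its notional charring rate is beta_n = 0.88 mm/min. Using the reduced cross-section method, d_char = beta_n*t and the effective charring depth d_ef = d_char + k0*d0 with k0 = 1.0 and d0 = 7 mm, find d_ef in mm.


d_char = 0.88 * 120 = 105.6 mm
d_ef = 105.6 + 1.0*7 = 112.6 mm

112.6 mm


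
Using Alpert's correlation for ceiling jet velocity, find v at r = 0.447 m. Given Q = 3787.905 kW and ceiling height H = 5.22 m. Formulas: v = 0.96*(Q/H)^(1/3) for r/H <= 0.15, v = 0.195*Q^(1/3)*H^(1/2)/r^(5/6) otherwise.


r/H = 0.447 / 5.22 = 0.085632
r/H <= 0.15, so v = 0.96*(Q/H)^(1/3)
Q/H = 725.65
(Q/H)^(1/3) = 8.9862
v = 0.96 * 8.9862 = 8.6268 m/s

8.6268 m/s


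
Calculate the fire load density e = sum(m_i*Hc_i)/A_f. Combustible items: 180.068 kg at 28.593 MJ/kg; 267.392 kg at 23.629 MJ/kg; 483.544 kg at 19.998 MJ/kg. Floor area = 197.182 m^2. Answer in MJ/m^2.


Total energy = 180.068*28.593 + 267.392*23.629 + 483.544*19.998
= 5148.684 + 6318.206 + 9669.913
= 21136.80 MJ
e = 21136.80 / 197.182 = 107.19 MJ/m^2

107.19 MJ/m^2


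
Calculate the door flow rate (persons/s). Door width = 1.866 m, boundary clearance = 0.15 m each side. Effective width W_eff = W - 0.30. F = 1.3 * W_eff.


W_eff = 1.866 - 0.30 = 1.566 m
F = 1.3 * 1.566 = 2.0358 persons/s

2.0358 persons/s


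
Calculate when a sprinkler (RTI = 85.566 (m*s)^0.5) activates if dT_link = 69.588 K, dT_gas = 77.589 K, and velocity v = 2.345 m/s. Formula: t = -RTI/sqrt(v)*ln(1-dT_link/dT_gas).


dT_link/dT_gas = 0.89688
ln(1 - 0.89688) = -2.2719
t = -85.566 / sqrt(2.345) * -2.2719 = 126.94 s

126.94 s


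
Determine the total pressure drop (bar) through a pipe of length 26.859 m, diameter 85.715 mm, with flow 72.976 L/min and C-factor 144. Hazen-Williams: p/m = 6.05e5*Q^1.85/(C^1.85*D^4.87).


Q^1.85 = 2798.2
C^1.85 = 9839.4
D^4.87 = 2.5941e+09
p/m = 6.6326e-05 bar/m
p_total = 6.6326e-05 * 26.859 = 0.0017814 bar

0.0017814 bar


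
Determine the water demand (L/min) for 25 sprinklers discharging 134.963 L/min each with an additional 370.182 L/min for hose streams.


Sprinkler demand = 25 * 134.963 = 3374.075 L/min
Total = 3374.075 + 370.182 = 3744.257 L/min

3744.257 L/min


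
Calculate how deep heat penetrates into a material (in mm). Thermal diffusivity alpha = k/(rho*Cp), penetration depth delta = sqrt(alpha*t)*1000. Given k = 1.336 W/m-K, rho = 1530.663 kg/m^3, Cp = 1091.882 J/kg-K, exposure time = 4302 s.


alpha = 1.336 / (1530.663 * 1091.882) = 7.9938e-07 m^2/s
alpha * t = 0.0034389
delta = sqrt(0.0034389) * 1000 = 58.642 mm

58.642 mm


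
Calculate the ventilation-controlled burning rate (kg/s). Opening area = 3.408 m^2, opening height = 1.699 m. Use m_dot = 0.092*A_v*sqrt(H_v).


sqrt(H_v) = 1.3035
m_dot = 0.092 * 3.408 * 1.3035 = 0.40868 kg/s

0.40868 kg/s


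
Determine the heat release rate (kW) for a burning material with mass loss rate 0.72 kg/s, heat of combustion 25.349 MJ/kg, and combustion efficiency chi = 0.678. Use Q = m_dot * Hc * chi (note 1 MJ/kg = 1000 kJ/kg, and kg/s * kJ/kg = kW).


Hc = 25.349 MJ/kg = 25.349 * 1000 kJ/kg = 25349 kJ/kg
Q = 0.72 kg/s * 25349 kJ/kg * 0.678 = 12374 kW

12374 kW


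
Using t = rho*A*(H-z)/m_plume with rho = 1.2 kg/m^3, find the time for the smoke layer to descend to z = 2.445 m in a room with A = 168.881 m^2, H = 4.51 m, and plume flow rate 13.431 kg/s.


H - z = 2.065 m
t = 1.2 * 168.881 * 2.065 / 13.431 = 31.158 s

31.158 s


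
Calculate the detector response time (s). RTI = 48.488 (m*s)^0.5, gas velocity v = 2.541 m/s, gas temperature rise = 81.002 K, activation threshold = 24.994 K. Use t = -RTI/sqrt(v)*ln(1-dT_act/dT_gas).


dT_act/dT_gas = 0.30856
ln(1 - 0.30856) = -0.36898
t = -48.488 / sqrt(2.541) * -0.36898 = 11.224 s

11.224 s


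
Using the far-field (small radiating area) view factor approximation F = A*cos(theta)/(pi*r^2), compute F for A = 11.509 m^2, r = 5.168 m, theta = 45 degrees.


cos(45 deg) = 0.70711
pi*r^2 = 83.906
F = 11.509 * 0.70711 / 83.906 = 0.096990

0.096990


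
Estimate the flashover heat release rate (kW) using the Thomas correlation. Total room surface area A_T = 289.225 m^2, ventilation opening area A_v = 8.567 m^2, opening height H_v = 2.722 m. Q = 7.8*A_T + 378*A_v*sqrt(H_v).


7.8*A_T = 2255.955
sqrt(H_v) = 1.6498
378*A_v*sqrt(H_v) = 5342.7
Q = 2255.955 + 5342.7 = 7598.7 kW

7598.7 kW


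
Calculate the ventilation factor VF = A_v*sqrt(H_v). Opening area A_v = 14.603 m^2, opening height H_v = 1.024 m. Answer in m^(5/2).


sqrt(H_v) = 1.0119
VF = 14.603 * 1.0119 = 14.777 m^(5/2)

14.777 m^(5/2)


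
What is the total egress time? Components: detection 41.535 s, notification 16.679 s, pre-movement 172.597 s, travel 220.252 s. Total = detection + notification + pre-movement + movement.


Total = 41.535 + 16.679 + 172.597 + 220.252 = 451.063 s

451.063 s


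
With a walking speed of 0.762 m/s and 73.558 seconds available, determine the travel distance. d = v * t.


d = 0.762 * 73.558 = 56.051 m

56.051 m


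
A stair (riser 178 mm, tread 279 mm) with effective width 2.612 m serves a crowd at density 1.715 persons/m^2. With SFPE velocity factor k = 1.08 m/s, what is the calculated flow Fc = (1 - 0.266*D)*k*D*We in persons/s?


1 - 0.266*D = 1 - 0.266*1.715 = 0.54381
Fs = 0.54381 * 1.08 * 1.715 = 1.0072 persons/(s*m)
Fc = 1.0072 * 2.612 = 2.6309 persons/s

2.6309 persons/s


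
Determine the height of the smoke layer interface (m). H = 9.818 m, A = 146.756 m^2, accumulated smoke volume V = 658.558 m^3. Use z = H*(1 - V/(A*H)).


V/(A*H) = 0.45706
1 - 0.45706 = 0.54294
z = 9.818 * 0.54294 = 5.3306 m

5.3306 m


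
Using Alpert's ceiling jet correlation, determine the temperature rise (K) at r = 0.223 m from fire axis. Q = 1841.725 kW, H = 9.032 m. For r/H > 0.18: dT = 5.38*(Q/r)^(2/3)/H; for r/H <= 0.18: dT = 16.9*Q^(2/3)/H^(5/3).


r/H = 0.223 / 9.032 = 0.024690
r/H <= 0.18, so dT = 16.9*Q^(2/3)/H^(5/3)
Q^(2/3) = 150.25
H^(5/3) = 39.172
dT = 16.9 * 150.25 / 39.172 = 64.823 K

64.823 K


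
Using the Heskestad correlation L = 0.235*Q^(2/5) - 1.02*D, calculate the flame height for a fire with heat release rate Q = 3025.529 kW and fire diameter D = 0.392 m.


Q^(2/5) = 24.679
0.235 * Q^(2/5) = 5.7995
1.02 * D = 0.39984
L = 5.3996 m

5.3996 m


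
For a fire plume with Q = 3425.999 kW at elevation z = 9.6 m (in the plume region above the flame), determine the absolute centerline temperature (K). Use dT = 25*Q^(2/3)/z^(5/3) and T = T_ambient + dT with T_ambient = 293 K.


Q^(2/3) = 227.26
z^(5/3) = 43.363
dT = 25 * 227.26 / 43.363 = 131.02 K
T = 293 + 131.02 = 424.02 K

424.02 K


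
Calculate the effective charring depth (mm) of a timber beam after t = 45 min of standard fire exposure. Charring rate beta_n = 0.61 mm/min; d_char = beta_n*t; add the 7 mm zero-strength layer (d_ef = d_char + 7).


d_char = 0.61 * 45 = 27.45 mm
d_ef = 27.45 + 1.0*7 = 34.45 mm

34.45 mm


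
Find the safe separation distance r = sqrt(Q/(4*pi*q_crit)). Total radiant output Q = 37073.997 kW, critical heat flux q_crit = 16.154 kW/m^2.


4*pi*q_crit = 203.00
Q/(4*pi*q_crit) = 182.63
r = sqrt(182.63) = 13.514 m

13.514 m


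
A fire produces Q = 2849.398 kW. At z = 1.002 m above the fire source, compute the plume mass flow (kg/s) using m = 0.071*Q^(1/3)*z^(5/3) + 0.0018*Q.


Q^(1/3) = 14.177
z^(5/3) = 1.0033
First term = 0.071 * 14.177 * 1.0033 = 1.0099
Second term = 0.0018 * 2849.398 = 5.1289
m = 6.1388 kg/s

6.1388 kg/s


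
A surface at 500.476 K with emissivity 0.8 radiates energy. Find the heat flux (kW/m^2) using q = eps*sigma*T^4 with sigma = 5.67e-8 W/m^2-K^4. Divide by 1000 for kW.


T^4 = 6.2738e+10
q = 0.8 * 5.67e-8 * 6.2738e+10 / 1000 = 2.8458 kW/m^2

2.8458 kW/m^2


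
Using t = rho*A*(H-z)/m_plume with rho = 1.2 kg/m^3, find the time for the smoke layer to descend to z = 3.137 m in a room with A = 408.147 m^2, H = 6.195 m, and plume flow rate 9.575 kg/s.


H - z = 3.058 m
t = 1.2 * 408.147 * 3.058 / 9.575 = 156.42 s

156.42 s


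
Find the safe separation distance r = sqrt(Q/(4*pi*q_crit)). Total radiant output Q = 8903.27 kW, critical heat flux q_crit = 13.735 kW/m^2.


4*pi*q_crit = 172.60
Q/(4*pi*q_crit) = 51.584
r = sqrt(51.584) = 7.1822 m

7.1822 m


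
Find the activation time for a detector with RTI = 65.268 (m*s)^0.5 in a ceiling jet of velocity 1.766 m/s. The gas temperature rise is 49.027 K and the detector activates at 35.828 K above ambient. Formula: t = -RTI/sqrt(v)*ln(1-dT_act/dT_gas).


dT_act/dT_gas = 0.73078
ln(1 - 0.73078) = -1.3122
t = -65.268 / sqrt(1.766) * -1.3122 = 64.449 s

64.449 s


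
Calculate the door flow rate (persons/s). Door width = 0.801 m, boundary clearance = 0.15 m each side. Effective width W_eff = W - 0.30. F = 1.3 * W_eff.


W_eff = 0.801 - 0.30 = 0.501 m
F = 1.3 * 0.501 = 0.65130 persons/s

0.65130 persons/s


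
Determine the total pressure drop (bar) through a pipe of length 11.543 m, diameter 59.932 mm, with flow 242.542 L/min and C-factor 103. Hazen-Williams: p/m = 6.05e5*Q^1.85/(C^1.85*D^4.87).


Q^1.85 = 25814
C^1.85 = 5293.6
D^4.87 = 4.5415e+08
p/m = 0.0064963 bar/m
p_total = 0.0064963 * 11.543 = 0.074986 bar

0.074986 bar


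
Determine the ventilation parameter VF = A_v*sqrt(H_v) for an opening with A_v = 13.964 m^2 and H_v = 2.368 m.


sqrt(H_v) = 1.5388
VF = 13.964 * 1.5388 = 21.488 m^(5/2)

21.488 m^(5/2)


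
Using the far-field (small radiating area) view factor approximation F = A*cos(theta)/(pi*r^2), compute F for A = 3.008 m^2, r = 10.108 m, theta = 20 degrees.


cos(20 deg) = 0.93969
pi*r^2 = 320.98
F = 3.008 * 0.93969 / 320.98 = 0.0088061

0.0088061


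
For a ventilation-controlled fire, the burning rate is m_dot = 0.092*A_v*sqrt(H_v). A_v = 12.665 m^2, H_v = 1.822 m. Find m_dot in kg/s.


sqrt(H_v) = 1.3498
m_dot = 0.092 * 12.665 * 1.3498 = 1.5728 kg/s

1.5728 kg/s


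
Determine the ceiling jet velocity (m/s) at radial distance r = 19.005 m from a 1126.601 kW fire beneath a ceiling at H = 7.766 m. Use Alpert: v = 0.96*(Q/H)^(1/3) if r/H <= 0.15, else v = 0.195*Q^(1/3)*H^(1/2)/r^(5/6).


r/H = 19.005 / 7.766 = 2.4472
r/H > 0.15, so v = 0.195*Q^(1/3)*H^(1/2)/r^(5/6)
Q^(1/3) = 10.405
H^(1/2) = 2.7868
r^(5/6) = 11.634
v = 0.195 * 10.405 * 2.7868 / 11.634 = 0.48603 m/s

0.48603 m/s


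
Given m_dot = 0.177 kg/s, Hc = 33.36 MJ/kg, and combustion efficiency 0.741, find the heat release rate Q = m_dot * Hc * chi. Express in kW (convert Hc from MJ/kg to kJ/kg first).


Hc = 33.36 MJ/kg = 33.36 * 1000 kJ/kg = 33360 kJ/kg
Q = 0.177 kg/s * 33360 kJ/kg * 0.741 = 4375.4 kW

4375.4 kW


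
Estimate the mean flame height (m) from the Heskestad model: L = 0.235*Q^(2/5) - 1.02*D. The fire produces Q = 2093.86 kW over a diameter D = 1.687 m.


Q^(2/5) = 21.300
0.235 * Q^(2/5) = 5.0055
1.02 * D = 1.7207
L = 3.2848 m

3.2848 m


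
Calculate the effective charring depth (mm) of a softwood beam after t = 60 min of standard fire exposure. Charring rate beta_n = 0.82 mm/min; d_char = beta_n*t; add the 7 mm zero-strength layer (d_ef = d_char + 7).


d_char = 0.82 * 60 = 49.2 mm
d_ef = 49.2 + 1.0*7 = 56.2 mm

56.2 mm


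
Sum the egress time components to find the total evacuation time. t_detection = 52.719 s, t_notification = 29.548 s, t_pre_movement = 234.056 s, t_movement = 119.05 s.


Total = 52.719 + 29.548 + 234.056 + 119.05 = 435.373 s

435.373 s


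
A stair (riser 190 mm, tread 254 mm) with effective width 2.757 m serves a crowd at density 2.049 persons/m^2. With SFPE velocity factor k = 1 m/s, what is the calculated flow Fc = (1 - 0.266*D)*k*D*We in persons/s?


1 - 0.266*D = 1 - 0.266*2.049 = 0.45497
Fs = 0.45497 * 1 * 2.049 = 0.93223 persons/(s*m)
Fc = 0.93223 * 2.757 = 2.5701 persons/s

2.5701 persons/s


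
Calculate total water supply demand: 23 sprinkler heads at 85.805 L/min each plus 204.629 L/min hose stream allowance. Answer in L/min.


Sprinkler demand = 23 * 85.805 = 1973.515 L/min
Total = 1973.515 + 204.629 = 2178.144 L/min

2178.144 L/min


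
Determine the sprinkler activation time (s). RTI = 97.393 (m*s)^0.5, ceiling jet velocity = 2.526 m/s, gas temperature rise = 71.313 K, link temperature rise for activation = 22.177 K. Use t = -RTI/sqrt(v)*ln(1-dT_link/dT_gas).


dT_link/dT_gas = 0.31098
ln(1 - 0.31098) = -0.37249
t = -97.393 / sqrt(2.526) * -0.37249 = 22.826 s

22.826 s


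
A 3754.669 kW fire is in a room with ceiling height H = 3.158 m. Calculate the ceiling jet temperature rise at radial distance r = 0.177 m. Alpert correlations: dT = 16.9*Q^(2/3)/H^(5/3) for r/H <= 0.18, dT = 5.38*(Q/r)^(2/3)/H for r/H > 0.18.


r/H = 0.177 / 3.158 = 0.056048
r/H <= 0.18, so dT = 16.9*Q^(2/3)/H^(5/3)
Q^(2/3) = 241.57
H^(5/3) = 6.7976
dT = 16.9 * 241.57 / 6.7976 = 600.59 K

600.59 K


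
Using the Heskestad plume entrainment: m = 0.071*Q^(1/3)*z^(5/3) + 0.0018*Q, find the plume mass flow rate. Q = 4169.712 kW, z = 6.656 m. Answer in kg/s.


Q^(1/3) = 16.095
z^(5/3) = 23.552
First term = 0.071 * 16.095 * 23.552 = 26.914
Second term = 0.0018 * 4169.712 = 7.5055
m = 34.420 kg/s

34.420 kg/s


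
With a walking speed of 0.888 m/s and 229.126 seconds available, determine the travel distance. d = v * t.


d = 0.888 * 229.126 = 203.46 m

203.46 m


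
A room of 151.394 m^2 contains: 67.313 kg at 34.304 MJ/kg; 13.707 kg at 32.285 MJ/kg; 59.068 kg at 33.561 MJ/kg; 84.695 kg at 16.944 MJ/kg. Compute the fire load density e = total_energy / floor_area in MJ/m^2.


Total energy = 67.313*34.304 + 13.707*32.285 + 59.068*33.561 + 84.695*16.944
= 2309.105 + 442.5305 + 1982.381 + 1435.072
= 6169.089 MJ
e = 6169.089 / 151.394 = 40.749 MJ/m^2

40.749 MJ/m^2


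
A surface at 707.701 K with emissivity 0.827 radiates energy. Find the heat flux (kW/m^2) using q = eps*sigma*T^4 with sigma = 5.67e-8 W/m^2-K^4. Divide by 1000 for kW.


T^4 = 2.5084e+11
q = 0.827 * 5.67e-8 * 2.5084e+11 / 1000 = 11.762 kW/m^2

11.762 kW/m^2


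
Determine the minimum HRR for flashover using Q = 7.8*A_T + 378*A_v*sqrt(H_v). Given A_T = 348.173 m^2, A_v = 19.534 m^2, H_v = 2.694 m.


7.8*A_T = 2715.7
sqrt(H_v) = 1.6413
378*A_v*sqrt(H_v) = 12119
Q = 2715.7 + 12119 = 14835 kW

14835 kW


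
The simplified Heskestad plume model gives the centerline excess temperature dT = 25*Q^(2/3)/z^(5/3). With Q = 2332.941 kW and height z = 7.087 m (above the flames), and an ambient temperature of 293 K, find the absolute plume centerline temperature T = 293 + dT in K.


Q^(2/3) = 175.90
z^(5/3) = 26.148
dT = 25 * 175.90 / 26.148 = 168.18 K
T = 293 + 168.18 = 461.18 K

461.18 K


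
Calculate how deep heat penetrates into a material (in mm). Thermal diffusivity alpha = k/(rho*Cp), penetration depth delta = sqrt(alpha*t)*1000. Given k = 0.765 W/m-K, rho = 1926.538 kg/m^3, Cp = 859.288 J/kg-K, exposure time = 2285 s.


alpha = 0.765 / (1926.538 * 859.288) = 4.6211e-07 m^2/s
alpha * t = 0.0010559
delta = sqrt(0.0010559) * 1000 = 32.495 mm

32.495 mm


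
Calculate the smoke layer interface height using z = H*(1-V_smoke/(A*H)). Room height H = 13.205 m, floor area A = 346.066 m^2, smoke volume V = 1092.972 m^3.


V/(A*H) = 0.23917
1 - 0.23917 = 0.76083
z = 13.205 * 0.76083 = 10.047 m

10.047 m


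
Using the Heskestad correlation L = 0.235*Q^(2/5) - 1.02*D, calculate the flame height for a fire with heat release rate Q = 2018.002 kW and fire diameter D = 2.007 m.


Q^(2/5) = 20.988
0.235 * Q^(2/5) = 4.9322
1.02 * D = 2.0471
L = 2.8850 m

2.8850 m


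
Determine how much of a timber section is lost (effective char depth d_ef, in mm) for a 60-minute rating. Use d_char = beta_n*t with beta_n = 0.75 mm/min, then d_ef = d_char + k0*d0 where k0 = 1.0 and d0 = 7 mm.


d_char = 0.75 * 60 = 45 mm
d_ef = 45 + 1.0*7 = 52 mm

52 mm


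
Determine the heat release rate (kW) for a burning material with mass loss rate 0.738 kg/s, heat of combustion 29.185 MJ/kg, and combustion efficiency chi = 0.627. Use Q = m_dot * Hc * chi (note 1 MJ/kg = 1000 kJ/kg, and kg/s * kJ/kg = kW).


Hc = 29.185 MJ/kg = 29.185 * 1000 kJ/kg = 29185 kJ/kg
Q = 0.738 kg/s * 29185 kJ/kg * 0.627 = 13505 kW

13505 kW


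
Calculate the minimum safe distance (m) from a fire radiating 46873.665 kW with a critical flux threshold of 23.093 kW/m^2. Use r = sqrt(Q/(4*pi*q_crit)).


4*pi*q_crit = 290.20
Q/(4*pi*q_crit) = 161.52
r = sqrt(161.52) = 12.709 m

12.709 m


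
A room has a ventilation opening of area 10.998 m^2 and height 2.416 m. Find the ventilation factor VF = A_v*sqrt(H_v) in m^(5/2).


sqrt(H_v) = 1.5543
VF = 10.998 * 1.5543 = 17.095 m^(5/2)

17.095 m^(5/2)


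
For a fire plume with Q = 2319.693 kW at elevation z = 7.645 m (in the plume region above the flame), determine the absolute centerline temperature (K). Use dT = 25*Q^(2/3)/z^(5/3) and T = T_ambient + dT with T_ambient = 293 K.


Q^(2/3) = 175.23
z^(5/3) = 29.669
dT = 25 * 175.23 / 29.669 = 147.66 K
T = 293 + 147.66 = 440.66 K

440.66 K


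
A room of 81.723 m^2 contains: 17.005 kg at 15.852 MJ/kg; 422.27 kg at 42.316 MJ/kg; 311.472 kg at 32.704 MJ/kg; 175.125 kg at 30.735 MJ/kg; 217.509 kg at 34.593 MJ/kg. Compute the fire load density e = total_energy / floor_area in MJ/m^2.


Total energy = 17.005*15.852 + 422.27*42.316 + 311.472*32.704 + 175.125*30.735 + 217.509*34.593
= 269.5633 + 17868.78 + 10186.38 + 5382.467 + 7524.289
= 41231.48 MJ
e = 41231.48 / 81.723 = 504.53 MJ/m^2

504.53 MJ/m^2


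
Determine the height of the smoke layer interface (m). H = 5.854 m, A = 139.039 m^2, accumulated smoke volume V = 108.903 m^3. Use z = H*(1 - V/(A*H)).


V/(A*H) = 0.13380
1 - 0.13380 = 0.86620
z = 5.854 * 0.86620 = 5.0707 m

5.0707 m


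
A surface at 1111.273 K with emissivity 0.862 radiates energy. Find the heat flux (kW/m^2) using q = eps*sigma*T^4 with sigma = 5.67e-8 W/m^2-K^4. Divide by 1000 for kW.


T^4 = 1.5250e+12
q = 0.862 * 5.67e-8 * 1.5250e+12 / 1000 = 74.537 kW/m^2

74.537 kW/m^2


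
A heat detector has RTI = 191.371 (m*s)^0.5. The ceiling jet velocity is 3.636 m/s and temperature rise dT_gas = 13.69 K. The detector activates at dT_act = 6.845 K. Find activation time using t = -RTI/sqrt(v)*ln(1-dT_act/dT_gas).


dT_act/dT_gas = 0.5
ln(1 - 0.5) = -0.69315
t = -191.371 / sqrt(3.636) * -0.69315 = 69.565 s

69.565 s


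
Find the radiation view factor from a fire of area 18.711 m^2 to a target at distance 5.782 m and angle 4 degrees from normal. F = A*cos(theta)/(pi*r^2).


cos(4 deg) = 0.99756
pi*r^2 = 105.03
F = 18.711 * 0.99756 / 105.03 = 0.17772

0.17772


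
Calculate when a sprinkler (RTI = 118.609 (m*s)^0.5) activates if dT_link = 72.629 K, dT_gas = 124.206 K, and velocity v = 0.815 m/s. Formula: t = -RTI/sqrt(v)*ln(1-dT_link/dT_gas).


dT_link/dT_gas = 0.58475
ln(1 - 0.58475) = -0.87887
t = -118.609 / sqrt(0.815) * -0.87887 = 115.47 s

115.47 s


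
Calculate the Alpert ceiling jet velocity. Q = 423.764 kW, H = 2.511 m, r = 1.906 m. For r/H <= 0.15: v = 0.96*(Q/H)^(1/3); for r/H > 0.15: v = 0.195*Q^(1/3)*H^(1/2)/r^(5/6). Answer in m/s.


r/H = 1.906 / 2.511 = 0.75906
r/H > 0.15, so v = 0.195*Q^(1/3)*H^(1/2)/r^(5/6)
Q^(1/3) = 7.5112
H^(1/2) = 1.5846
r^(5/6) = 1.7117
v = 0.195 * 7.5112 * 1.5846 / 1.7117 = 1.3559 m/s

1.3559 m/s
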